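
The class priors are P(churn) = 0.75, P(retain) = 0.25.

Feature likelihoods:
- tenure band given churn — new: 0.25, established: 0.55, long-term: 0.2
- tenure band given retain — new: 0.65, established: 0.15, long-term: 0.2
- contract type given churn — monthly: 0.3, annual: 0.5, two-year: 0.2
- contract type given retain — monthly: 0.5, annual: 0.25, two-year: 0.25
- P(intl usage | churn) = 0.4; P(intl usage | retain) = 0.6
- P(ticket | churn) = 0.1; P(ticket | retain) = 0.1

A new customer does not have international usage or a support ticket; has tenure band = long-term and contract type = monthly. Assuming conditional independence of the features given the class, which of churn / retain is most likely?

churn: 0.75 × 0.2 × 0.3 × (1−0.4) × (1−0.1) = 0.0243
retain: 0.25 × 0.2 × 0.5 × (1−0.6) × (1−0.1) = 0.009
Highest score → churn.

churn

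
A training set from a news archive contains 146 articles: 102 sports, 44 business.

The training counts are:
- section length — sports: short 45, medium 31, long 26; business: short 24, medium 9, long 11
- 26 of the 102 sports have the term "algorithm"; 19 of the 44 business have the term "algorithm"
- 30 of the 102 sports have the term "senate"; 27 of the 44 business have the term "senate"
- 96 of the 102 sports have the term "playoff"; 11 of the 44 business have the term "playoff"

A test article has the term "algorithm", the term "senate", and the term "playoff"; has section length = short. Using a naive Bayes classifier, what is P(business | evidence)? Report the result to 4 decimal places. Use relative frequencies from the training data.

sports: (102/146) × (45/102) × (26/102) × (30/102) × (96/102) ≈ 0.0217483
business: (44/146) × (24/44) × (19/44) × (27/44) × (11/44) ≈ 0.0108896
P(business | x) = 0.0108896 / 0.0326379 ≈ 0.3336

0.3336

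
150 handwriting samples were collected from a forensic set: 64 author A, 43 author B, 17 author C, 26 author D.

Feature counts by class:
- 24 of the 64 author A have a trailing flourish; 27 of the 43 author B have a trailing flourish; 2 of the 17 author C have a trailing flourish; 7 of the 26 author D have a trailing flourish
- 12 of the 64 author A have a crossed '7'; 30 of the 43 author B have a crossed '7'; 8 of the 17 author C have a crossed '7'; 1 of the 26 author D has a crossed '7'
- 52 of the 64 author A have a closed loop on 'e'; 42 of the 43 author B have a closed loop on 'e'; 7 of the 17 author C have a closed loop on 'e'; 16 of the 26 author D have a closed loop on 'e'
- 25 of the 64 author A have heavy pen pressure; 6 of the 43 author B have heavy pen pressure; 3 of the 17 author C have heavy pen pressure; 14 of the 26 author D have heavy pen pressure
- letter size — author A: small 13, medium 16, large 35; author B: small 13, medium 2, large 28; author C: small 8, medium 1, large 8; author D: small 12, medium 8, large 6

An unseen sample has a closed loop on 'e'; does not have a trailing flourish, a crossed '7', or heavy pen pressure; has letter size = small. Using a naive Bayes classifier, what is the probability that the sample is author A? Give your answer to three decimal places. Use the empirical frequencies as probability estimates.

author A: (64/150) × (40/64) × (52/64) × (52/64) × (39/64) × (13/64) = 0.021790313720703125
author B: (43/150) × (16/43) × (13/43) × (42/43) × (37/43) × (13/43) ≈ 0.00819394
author C: (17/150) × (15/17) × (9/17) × (7/17) × (14/17) × (8/17) ≈ 0.00844817
author D: (26/150) × (19/26) × (25/26) × (16/26) × (12/26) × (12/26) ≈ 0.0159658
P(author A | x) = 0.021790313720703125 / 0.054398223720703125 ≈ 0.401

0.401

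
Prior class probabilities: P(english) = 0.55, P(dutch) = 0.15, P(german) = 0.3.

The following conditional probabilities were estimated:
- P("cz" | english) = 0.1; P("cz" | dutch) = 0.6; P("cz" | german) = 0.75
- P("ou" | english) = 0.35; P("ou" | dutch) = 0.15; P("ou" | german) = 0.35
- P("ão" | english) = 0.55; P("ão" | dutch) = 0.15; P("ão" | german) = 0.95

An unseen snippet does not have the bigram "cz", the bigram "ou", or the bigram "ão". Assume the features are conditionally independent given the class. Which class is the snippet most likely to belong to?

english: 0.55 × (1−0.1) × (1−0.35) × (1−0.55) = 0.1447875
dutch: 0.15 × (1−0.6) × (1−0.15) × (1−0.15) = 0.04335
german: 0.3 × (1−0.75) × (1−0.35) × (1−0.95) = 0.0024375
Highest score → english.

english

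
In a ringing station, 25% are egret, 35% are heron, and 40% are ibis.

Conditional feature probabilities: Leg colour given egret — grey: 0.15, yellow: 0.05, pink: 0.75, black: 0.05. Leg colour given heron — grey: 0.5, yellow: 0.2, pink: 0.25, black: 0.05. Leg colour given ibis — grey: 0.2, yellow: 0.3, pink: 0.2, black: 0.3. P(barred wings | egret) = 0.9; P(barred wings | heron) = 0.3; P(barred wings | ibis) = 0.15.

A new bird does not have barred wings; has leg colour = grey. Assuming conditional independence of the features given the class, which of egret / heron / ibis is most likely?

egret: 0.25 × 0.15 × (1−0.9) = 0.00375
heron: 0.35 × 0.5 × (1−0.3) = 0.1225
ibis: 0.4 × 0.2 × (1−0.15) = 0.068
Highest score → heron.

heron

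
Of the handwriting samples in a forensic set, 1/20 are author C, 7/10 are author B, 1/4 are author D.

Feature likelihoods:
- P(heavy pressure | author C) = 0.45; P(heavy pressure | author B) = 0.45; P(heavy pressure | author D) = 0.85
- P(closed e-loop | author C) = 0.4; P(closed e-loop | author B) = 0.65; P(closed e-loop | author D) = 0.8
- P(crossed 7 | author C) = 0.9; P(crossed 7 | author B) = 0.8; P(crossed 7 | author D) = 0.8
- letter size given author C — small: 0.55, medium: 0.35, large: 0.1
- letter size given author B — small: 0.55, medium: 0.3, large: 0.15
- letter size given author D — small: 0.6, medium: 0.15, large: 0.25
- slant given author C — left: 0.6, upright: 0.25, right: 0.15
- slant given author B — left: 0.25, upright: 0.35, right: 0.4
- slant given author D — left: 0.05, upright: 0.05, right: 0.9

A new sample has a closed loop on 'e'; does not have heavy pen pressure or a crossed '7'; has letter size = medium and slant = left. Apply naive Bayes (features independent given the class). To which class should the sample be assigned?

author B

author C: 0.05 × (1−0.45) × 0.4 × (1−0.9) × 0.35 × 0.6 = 0.000231
author B: 0.7 × (1−0.45) × 0.65 × (1−0.8) × 0.3 × 0.25 = 0.00375375
author D: 0.25 × (1−0.85) × 0.8 × (1−0.8) × 0.15 × 0.05 = 0.000045
Highest score → author B.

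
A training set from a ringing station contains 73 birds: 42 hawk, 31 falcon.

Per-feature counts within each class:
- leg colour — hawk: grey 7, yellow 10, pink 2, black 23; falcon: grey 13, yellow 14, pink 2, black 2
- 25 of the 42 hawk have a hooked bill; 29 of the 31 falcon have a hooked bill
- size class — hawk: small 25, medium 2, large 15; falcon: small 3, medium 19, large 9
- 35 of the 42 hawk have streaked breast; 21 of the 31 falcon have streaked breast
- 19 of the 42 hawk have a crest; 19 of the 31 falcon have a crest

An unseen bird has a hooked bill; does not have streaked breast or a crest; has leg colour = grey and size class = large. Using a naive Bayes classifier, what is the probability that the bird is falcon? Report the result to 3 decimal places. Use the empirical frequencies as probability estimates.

hawk: (42/73) × (7/42) × (25/42) × (15/42) × (7/42) × (23/42) ≈ 0.00186052
falcon: (31/73) × (13/31) × (29/31) × (9/31) × (10/31) × (12/31) ≈ 0.00603942
P(falcon | x) = 0.00603942 / 0.00789994 ≈ 0.764

0.764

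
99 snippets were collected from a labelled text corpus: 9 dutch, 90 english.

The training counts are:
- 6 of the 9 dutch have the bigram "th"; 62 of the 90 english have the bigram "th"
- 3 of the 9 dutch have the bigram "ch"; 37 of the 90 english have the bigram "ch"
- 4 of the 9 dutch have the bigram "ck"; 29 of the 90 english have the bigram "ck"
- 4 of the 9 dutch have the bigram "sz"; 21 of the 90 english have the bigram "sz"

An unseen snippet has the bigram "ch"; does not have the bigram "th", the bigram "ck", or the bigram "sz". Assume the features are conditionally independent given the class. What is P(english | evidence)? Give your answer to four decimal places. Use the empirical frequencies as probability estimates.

0.9509

dutch: (9/99) × (3/9) × (3/9) × (5/9) × (5/9) ≈ 0.0031176
english: (90/99) × (28/90) × (37/90) × (61/90) × (69/90) ≈ 0.0604193
P(english | x) = 0.0604193 / 0.0635369 ≈ 0.9509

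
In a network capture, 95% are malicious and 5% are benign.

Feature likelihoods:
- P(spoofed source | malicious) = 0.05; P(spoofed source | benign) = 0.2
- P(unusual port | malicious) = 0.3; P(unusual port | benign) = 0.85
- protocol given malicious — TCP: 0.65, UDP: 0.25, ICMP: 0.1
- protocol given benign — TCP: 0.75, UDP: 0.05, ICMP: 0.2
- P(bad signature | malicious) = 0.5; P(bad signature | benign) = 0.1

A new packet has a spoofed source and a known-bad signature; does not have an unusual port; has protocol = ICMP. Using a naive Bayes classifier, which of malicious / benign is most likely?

malicious

malicious: 0.95 × 0.05 × (1−0.3) × 0.1 × 0.5 = 0.0016625
benign: 0.05 × 0.2 × (1−0.85) × 0.2 × 0.1 = 0.00003
Highest score → malicious.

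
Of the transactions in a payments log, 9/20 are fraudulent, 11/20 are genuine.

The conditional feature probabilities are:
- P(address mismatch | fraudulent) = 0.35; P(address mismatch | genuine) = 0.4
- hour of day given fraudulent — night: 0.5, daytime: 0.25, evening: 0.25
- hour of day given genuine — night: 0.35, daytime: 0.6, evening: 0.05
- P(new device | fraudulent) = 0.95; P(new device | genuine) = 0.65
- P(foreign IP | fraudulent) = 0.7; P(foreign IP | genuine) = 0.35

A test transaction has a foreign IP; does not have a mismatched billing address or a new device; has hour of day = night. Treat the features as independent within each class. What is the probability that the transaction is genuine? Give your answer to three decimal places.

0.734

fraudulent: 0.45 × (1−0.35) × 0.5 × (1−0.95) × 0.7 = 0.00511875
genuine: 0.55 × (1−0.4) × 0.35 × (1−0.65) × 0.35 = 0.01414875
P(genuine | x) = 0.01414875 / 0.0192675 ≈ 0.734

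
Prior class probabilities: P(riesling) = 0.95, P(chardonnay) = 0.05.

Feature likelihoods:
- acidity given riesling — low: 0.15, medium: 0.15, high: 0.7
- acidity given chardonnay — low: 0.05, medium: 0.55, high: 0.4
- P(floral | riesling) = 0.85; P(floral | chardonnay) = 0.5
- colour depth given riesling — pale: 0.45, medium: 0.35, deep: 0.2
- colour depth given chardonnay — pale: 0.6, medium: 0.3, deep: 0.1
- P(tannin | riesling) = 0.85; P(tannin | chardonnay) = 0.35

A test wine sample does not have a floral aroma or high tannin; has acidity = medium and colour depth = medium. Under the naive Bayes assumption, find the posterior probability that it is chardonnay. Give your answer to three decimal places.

riesling: 0.95 × 0.15 × (1−0.85) × 0.35 × (1−0.85) = 0.0011221875
chardonnay: 0.05 × 0.55 × (1−0.5) × 0.3 × (1−0.35) = 0.00268125
P(chardonnay | x) = 0.00268125 / 0.0038034375 ≈ 0.705

0.705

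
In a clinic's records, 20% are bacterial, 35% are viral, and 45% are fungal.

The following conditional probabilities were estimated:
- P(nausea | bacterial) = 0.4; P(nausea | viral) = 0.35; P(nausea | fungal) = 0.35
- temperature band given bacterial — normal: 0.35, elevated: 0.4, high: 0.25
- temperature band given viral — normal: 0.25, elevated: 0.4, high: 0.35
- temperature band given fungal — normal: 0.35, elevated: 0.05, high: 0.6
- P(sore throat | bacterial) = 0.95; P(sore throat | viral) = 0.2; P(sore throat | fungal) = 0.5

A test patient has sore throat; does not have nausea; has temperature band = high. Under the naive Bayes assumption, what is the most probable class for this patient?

bacterial: 0.2 × (1−0.4) × 0.25 × 0.95 = 0.0285
viral: 0.35 × (1−0.35) × 0.35 × 0.2 = 0.015925
fungal: 0.45 × (1−0.35) × 0.6 × 0.5 = 0.08775
Highest score → fungal.

fungal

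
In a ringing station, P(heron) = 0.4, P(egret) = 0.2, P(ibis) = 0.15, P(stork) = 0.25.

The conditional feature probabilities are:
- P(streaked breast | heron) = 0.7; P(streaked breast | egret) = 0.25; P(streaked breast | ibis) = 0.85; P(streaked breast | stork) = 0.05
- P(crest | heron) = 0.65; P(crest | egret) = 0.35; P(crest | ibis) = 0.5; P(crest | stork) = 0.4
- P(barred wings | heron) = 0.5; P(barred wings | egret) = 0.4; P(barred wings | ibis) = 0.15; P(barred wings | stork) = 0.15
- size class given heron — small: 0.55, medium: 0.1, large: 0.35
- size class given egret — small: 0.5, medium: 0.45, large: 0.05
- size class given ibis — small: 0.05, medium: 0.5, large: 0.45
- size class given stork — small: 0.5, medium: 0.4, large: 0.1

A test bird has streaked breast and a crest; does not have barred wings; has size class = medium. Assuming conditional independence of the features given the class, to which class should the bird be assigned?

heron: 0.4 × 0.7 × 0.65 × (1−0.5) × 0.1 = 0.0091
egret: 0.2 × 0.25 × 0.35 × (1−0.4) × 0.45 = 0.004725
ibis: 0.15 × 0.85 × 0.5 × (1−0.15) × 0.5 = 0.02709375
stork: 0.25 × 0.05 × 0.4 × (1−0.15) × 0.4 = 0.0017
Highest score → ibis.

ibis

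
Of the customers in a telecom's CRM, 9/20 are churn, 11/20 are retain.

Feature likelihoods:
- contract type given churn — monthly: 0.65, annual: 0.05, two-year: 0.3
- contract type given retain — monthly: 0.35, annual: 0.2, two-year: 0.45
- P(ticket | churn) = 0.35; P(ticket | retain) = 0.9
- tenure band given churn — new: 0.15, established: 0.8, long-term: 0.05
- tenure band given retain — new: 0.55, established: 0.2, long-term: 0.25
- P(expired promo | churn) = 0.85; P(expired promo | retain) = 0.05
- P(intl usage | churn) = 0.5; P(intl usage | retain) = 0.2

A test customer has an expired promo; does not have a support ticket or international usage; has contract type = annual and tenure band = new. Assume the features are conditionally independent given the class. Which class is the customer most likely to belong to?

churn: 0.45 × 0.05 × (1−0.35) × 0.15 × 0.85 × (1−0.5) = 0.00093234375
retain: 0.55 × 0.2 × (1−0.9) × 0.55 × 0.05 × (1−0.2) = 0.000242
Highest score → churn.

churn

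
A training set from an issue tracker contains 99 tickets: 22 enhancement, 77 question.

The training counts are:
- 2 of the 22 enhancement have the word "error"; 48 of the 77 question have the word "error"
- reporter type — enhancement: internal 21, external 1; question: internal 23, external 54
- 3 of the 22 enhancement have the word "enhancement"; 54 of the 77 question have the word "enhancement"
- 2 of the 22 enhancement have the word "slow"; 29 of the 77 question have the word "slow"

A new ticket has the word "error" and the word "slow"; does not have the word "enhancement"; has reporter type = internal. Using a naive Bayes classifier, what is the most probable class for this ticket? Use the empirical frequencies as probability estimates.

enhancement: (22/99) × (2/22) × (21/22) × (19/22) × (2/22) ≈ 0.00151401
question: (77/99) × (48/77) × (23/77) × (23/77) × (29/77) ≈ 0.0162925
Highest score → question.

question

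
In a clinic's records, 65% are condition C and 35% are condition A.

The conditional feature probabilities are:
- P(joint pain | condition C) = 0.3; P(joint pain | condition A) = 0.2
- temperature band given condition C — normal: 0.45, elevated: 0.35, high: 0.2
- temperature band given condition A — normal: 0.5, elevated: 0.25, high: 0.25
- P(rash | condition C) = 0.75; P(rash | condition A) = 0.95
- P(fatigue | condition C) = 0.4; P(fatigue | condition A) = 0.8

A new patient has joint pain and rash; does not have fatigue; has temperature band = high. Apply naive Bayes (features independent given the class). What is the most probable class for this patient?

condition C

condition C: 0.65 × 0.3 × 0.2 × 0.75 × (1−0.4) = 0.01755
condition A: 0.35 × 0.2 × 0.25 × 0.95 × (1−0.8) = 0.003325
Highest score → condition C.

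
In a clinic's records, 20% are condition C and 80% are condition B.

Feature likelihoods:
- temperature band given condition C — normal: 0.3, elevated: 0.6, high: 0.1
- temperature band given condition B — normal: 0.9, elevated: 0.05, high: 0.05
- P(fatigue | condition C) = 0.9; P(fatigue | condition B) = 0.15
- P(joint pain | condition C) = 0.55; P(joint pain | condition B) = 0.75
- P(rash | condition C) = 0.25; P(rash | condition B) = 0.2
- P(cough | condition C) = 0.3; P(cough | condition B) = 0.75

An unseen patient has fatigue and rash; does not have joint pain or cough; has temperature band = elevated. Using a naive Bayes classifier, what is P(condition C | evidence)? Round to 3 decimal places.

0.991

condition C: 0.2 × 0.6 × 0.9 × (1−0.55) × 0.25 × (1−0.3) = 0.008505
condition B: 0.8 × 0.05 × 0.15 × (1−0.75) × 0.2 × (1−0.75) = 0.000075
P(condition C | x) = 0.008505 / 0.00858 ≈ 0.991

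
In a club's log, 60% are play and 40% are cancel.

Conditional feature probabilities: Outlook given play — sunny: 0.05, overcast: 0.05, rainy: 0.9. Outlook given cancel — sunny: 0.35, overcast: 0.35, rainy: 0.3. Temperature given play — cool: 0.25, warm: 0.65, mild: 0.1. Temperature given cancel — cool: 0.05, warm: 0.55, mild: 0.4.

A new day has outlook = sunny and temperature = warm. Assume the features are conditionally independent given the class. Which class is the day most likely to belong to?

play: 0.6 × 0.05 × 0.65 = 0.0195
cancel: 0.4 × 0.35 × 0.55 = 0.077
Highest score → cancel.

cancel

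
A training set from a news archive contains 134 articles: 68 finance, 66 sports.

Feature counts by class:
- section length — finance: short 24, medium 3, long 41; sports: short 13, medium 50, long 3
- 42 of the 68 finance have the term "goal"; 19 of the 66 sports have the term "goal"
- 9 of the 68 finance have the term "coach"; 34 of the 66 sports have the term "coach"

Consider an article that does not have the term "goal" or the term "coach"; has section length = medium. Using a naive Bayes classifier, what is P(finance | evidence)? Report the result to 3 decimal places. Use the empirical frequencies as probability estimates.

finance: (68/134) × (3/68) × (26/68) × (59/68) ≈ 0.00742718
sports: (66/134) × (50/66) × (47/66) × (32/66) ≈ 0.128832
P(finance | x) = 0.00742718 / 0.13625918 ≈ 0.055

0.055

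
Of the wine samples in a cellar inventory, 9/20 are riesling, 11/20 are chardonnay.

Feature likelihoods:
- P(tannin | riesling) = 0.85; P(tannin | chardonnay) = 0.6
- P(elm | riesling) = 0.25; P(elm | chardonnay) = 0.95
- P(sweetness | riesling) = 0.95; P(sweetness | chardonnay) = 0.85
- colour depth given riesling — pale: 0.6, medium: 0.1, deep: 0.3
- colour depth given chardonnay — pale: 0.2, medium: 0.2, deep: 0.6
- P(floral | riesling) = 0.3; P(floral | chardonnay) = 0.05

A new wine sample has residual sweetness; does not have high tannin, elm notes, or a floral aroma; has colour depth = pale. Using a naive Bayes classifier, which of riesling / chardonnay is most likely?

riesling: 0.45 × (1−0.85) × (1−0.25) × 0.95 × 0.6 × (1−0.3) = 0.020199375
chardonnay: 0.55 × (1−0.6) × (1−0.95) × 0.85 × 0.2 × (1−0.05) = 0.0017765
Highest score → riesling.

riesling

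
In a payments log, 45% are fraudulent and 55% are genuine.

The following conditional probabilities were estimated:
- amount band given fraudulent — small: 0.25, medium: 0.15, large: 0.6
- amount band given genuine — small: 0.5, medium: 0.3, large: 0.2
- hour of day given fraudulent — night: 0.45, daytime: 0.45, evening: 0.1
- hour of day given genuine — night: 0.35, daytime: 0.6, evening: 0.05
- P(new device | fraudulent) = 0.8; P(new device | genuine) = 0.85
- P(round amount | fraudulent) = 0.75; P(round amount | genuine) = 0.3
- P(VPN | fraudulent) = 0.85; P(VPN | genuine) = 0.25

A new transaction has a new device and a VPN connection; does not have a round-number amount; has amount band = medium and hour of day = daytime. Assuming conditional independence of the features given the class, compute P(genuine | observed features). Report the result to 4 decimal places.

0.7404

fraudulent: 0.45 × 0.15 × 0.45 × 0.8 × (1−0.75) × 0.85 = 0.00516375
genuine: 0.55 × 0.3 × 0.6 × 0.85 × (1−0.3) × 0.25 = 0.01472625
P(genuine | x) = 0.01472625 / 0.01989 ≈ 0.7404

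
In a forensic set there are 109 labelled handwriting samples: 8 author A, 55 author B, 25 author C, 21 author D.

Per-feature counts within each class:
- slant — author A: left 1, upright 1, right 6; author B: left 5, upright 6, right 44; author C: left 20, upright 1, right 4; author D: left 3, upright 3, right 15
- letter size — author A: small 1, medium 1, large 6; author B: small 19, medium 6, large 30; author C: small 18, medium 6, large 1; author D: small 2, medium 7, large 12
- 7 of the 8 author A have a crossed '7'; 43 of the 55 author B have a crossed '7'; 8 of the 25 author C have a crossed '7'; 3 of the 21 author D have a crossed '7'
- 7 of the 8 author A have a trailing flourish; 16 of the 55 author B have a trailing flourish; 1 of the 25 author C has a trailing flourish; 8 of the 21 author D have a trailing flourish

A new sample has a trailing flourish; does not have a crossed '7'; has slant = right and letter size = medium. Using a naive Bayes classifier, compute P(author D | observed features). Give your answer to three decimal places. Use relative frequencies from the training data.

0.798

author A: (8/109) × (6/8) × (1/8) × (1/8) × (7/8) ≈ 0.00075258
author B: (55/109) × (44/55) × (6/55) × (12/55) × (16/55) ≈ 0.00279506
author C: (25/109) × (4/25) × (6/25) × (17/25) × (1/25) ≈ 0.00023956
author D: (21/109) × (15/21) × (7/21) × (18/21) × (8/21) ≈ 0.0149785
P(author D | x) = 0.0149785 / 0.0187657 ≈ 0.798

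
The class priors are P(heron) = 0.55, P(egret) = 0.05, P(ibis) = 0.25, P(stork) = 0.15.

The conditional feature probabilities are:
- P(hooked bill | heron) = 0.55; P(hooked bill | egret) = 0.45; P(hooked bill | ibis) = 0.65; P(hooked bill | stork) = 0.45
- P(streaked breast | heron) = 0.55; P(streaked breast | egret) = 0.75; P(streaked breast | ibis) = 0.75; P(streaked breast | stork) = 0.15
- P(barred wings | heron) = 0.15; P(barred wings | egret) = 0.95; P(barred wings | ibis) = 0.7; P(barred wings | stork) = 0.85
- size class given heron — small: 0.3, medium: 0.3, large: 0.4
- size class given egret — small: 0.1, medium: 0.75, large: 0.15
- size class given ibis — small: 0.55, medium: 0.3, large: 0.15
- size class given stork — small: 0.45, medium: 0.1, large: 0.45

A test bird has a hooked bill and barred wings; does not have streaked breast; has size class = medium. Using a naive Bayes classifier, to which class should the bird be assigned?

heron: 0.55 × 0.55 × (1−0.55) × 0.15 × 0.3 = 0.006125625
egret: 0.05 × 0.45 × (1−0.75) × 0.95 × 0.75 = 0.0040078125
ibis: 0.25 × 0.65 × (1−0.75) × 0.7 × 0.3 = 0.00853125
stork: 0.15 × 0.45 × (1−0.15) × 0.85 × 0.1 = 0.004876875
Highest score → ibis.

ibis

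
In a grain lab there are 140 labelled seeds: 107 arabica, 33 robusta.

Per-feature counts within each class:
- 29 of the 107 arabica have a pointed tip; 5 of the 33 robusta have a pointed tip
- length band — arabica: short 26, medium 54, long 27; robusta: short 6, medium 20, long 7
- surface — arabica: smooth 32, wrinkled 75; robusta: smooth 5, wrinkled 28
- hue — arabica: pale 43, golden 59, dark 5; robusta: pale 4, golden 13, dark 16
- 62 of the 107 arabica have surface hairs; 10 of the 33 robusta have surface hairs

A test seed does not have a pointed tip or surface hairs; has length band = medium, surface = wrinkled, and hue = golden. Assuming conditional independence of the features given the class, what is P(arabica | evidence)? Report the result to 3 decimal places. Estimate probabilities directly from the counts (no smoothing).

arabica: (107/140) × (78/107) × (54/107) × (75/107) × (59/107) × (45/107) ≈ 0.0457037
robusta: (33/140) × (28/33) × (20/33) × (28/33) × (13/33) × (23/33) ≈ 0.028238
P(arabica | x) = 0.0457037 / 0.0739417 ≈ 0.618

0.618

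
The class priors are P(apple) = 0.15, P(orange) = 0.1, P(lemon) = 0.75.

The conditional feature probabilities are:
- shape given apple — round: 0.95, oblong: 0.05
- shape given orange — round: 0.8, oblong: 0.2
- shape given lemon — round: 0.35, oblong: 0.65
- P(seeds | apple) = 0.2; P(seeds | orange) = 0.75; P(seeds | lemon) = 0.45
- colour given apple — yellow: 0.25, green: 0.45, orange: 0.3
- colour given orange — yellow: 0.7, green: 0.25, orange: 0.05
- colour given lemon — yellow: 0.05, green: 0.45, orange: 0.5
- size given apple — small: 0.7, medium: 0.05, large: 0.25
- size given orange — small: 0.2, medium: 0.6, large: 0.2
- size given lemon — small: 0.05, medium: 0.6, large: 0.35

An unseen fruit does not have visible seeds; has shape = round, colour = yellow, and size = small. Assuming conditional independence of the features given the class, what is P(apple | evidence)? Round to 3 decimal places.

apple: 0.15 × 0.95 × (1−0.2) × 0.25 × 0.7 = 0.01995
orange: 0.1 × 0.8 × (1−0.75) × 0.7 × 0.2 = 0.0028
lemon: 0.75 × 0.35 × (1−0.45) × 0.05 × 0.05 = 0.0003609375
P(apple | x) = 0.01995 / 0.0231109375 ≈ 0.863

0.863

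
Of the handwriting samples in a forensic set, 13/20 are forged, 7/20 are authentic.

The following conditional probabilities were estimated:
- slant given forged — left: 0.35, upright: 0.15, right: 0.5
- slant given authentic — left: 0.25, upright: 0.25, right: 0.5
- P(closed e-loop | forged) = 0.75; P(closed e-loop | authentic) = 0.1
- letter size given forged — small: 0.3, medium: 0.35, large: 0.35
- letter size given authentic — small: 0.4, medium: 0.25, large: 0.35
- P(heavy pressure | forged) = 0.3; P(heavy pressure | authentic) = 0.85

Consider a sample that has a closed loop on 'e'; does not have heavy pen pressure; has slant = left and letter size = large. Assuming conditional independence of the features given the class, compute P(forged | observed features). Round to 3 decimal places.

forged: 0.65 × 0.35 × 0.75 × 0.35 × (1−0.3) = 0.041803125
authentic: 0.35 × 0.25 × 0.1 × 0.35 × (1−0.85) = 0.000459375
P(forged | x) = 0.041803125 / 0.0422625 ≈ 0.989

0.989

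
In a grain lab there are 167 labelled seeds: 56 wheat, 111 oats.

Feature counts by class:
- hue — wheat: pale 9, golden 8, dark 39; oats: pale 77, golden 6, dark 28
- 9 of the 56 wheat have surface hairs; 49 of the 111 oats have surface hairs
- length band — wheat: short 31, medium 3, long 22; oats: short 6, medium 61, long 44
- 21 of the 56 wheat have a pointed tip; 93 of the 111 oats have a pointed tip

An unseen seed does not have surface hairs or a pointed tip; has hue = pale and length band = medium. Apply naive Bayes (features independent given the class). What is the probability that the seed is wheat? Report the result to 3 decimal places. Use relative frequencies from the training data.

0.062

wheat: (56/167) × (9/56) × (47/56) × (3/56) × (35/56) ≈ 0.00151443
oats: (111/167) × (77/111) × (62/111) × (61/111) × (18/111) ≈ 0.0229509
P(wheat | x) = 0.00151443 / 0.02446533 ≈ 0.062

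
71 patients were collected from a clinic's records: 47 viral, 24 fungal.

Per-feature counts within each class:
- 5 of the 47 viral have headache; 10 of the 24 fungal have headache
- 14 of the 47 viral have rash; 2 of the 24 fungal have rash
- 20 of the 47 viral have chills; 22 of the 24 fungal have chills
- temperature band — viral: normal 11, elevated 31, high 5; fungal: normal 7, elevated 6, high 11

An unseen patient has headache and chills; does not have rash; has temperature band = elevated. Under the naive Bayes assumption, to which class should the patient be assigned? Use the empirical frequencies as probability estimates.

fungal

viral: (47/71) × (5/47) × (33/47) × (20/47) × (31/47) ≈ 0.0138779
fungal: (24/71) × (10/24) × (22/24) × (22/24) × (6/24) ≈ 0.0295872
Highest score → fungal.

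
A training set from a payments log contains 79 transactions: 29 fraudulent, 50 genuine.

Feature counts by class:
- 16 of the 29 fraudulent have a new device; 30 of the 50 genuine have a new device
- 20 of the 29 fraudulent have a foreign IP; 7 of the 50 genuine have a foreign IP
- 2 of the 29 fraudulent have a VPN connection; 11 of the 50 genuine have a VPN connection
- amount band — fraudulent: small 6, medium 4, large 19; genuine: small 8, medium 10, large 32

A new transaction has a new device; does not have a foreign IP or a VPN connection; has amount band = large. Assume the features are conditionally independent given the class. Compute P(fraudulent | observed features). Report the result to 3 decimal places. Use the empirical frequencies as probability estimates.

0.190

fraudulent: (29/79) × (16/29) × (9/29) × (27/29) × (19/29) ≈ 0.0383406
genuine: (50/79) × (30/50) × (43/50) × (39/50) × (32/50) ≈ 0.16303
P(fraudulent | x) = 0.0383406 / 0.2013706 ≈ 0.190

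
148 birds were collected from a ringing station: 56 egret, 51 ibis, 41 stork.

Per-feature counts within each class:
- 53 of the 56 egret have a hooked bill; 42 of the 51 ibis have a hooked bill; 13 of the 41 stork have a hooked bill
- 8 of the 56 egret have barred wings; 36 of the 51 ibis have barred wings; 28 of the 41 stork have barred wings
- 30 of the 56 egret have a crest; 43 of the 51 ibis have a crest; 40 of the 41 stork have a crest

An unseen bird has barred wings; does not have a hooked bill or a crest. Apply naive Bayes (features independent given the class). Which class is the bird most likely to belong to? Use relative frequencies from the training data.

ibis

egret: (56/148) × (3/56) × (8/56) × (26/56) ≈ 0.00134446
ibis: (51/148) × (9/51) × (36/51) × (8/51) ≈ 0.00673338
stork: (41/148) × (28/41) × (28/41) × (1/41) ≈ 0.00315128
Highest score → ibis.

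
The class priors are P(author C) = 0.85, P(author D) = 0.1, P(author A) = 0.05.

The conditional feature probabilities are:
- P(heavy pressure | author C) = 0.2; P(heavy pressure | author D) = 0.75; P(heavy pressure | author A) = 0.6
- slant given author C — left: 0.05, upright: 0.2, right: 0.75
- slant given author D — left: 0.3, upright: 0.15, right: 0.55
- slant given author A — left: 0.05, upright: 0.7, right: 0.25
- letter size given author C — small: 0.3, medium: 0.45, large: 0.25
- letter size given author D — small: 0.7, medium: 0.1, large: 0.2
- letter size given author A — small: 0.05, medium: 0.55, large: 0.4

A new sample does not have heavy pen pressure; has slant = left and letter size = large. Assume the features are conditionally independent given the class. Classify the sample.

author C

author C: 0.85 × (1−0.2) × 0.05 × 0.25 = 0.0085
author D: 0.1 × (1−0.75) × 0.3 × 0.2 = 0.0015
author A: 0.05 × (1−0.6) × 0.05 × 0.4 = 0.0004
Highest score → author C.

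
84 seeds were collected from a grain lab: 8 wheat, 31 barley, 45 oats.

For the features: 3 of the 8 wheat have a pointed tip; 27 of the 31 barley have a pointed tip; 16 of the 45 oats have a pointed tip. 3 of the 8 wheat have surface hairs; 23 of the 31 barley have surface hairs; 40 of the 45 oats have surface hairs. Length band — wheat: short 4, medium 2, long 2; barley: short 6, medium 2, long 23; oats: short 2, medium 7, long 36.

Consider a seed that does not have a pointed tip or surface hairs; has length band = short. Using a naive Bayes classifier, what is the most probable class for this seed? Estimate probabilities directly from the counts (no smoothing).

wheat: (8/84) × (5/8) × (5/8) × (4/8) ≈ 0.0186012
barley: (31/84) × (4/31) × (8/31) × (6/31) ≈ 0.00237847
oats: (45/84) × (29/45) × (5/45) × (2/45) ≈ 0.00170488
Highest score → wheat.

wheat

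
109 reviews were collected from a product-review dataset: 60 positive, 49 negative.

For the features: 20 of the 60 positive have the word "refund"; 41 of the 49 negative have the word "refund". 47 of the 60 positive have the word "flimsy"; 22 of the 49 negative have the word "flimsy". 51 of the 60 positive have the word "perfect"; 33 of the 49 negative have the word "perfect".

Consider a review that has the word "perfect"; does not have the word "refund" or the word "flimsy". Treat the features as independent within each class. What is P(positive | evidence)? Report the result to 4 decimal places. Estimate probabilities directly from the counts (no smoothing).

positive: (60/109) × (40/60) × (13/60) × (51/60) ≈ 0.0675841
negative: (49/109) × (8/49) × (27/49) × (33/49) ≈ 0.0272364
P(positive | x) = 0.0675841 / 0.0948205 ≈ 0.7128

0.7128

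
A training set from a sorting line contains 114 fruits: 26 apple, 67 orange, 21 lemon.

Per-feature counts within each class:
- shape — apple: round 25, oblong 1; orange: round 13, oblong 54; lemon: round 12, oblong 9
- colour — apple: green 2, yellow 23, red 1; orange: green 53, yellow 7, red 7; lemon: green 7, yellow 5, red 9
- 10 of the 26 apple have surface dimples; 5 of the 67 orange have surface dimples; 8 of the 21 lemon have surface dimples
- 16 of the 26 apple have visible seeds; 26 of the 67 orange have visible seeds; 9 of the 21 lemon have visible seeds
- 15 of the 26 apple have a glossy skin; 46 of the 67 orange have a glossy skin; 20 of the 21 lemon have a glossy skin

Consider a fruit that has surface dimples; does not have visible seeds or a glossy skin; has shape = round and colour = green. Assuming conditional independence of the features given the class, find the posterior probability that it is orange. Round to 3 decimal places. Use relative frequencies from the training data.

apple: (26/114) × (25/26) × (2/26) × (10/26) × (10/26) × (11/26) ≈ 0.00105576
orange: (67/114) × (13/67) × (53/67) × (5/67) × (41/67) × (21/67) ≈ 0.00129118
lemon: (21/114) × (12/21) × (7/21) × (8/21) × (12/21) × (1/21) ≈ 0.000363721
P(orange | x) = 0.00129118 / 0.002710661 ≈ 0.476

0.476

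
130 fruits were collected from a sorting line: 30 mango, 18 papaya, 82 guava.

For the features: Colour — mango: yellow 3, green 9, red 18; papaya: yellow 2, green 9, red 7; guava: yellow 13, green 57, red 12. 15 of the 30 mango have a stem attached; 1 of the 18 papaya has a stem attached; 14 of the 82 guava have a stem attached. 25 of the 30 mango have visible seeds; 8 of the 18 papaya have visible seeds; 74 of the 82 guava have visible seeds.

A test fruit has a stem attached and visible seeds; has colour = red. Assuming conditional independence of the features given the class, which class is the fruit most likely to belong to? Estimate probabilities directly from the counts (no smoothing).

mango: (30/130) × (18/30) × (15/30) × (25/30) ≈ 0.0576923
papaya: (18/130) × (7/18) × (1/18) × (8/18) ≈ 0.00132953
guava: (82/130) × (12/82) × (14/82) × (74/82) ≈ 0.0142223
Highest score → mango.

mango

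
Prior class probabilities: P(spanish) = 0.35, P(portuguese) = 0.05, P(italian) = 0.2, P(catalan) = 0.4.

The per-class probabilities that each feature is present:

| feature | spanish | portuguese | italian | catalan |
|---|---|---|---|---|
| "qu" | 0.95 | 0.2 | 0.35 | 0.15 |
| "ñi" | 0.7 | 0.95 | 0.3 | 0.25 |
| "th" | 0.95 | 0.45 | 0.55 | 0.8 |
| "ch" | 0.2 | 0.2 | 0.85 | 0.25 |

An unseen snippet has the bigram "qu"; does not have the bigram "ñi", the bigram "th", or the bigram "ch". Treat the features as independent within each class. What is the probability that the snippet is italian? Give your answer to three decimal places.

0.232

spanish: 0.35 × 0.95 × (1−0.7) × (1−0.95) × (1−0.2) = 0.00399
portuguese: 0.05 × 0.2 × (1−0.95) × (1−0.45) × (1−0.2) = 0.00022
italian: 0.2 × 0.35 × (1−0.3) × (1−0.55) × (1−0.85) = 0.0033075
catalan: 0.4 × 0.15 × (1−0.25) × (1−0.8) × (1−0.25) = 0.00675
P(italian | x) = 0.0033075 / 0.0142675 ≈ 0.232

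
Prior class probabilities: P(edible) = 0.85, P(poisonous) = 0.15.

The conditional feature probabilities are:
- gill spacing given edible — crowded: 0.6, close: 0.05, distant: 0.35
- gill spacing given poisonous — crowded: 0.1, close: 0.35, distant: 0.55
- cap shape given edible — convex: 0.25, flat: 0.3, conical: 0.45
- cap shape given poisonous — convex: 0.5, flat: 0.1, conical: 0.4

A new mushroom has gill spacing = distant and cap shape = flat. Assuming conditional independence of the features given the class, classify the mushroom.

edible

edible: 0.85 × 0.35 × 0.3 = 0.08925
poisonous: 0.15 × 0.55 × 0.1 = 0.00825
Highest score → edible.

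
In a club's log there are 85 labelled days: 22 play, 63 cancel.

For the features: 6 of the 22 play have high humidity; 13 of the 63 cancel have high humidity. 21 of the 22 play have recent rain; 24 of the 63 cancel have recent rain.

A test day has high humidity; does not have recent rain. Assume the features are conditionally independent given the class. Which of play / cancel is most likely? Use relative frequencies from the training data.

cancel

play: (22/85) × (6/22) × (1/22) ≈ 0.00320856
cancel: (63/85) × (13/63) × (39/63) ≈ 0.0946779
Highest score → cancel.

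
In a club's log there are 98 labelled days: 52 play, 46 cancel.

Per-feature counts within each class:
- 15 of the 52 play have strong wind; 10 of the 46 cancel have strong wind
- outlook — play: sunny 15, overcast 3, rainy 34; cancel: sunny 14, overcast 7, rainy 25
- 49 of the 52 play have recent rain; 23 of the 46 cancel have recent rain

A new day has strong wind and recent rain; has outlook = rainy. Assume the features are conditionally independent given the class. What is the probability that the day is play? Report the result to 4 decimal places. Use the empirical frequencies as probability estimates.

play: (52/98) × (15/52) × (34/52) × (49/52) ≈ 0.0943047
cancel: (46/98) × (10/46) × (25/46) × (23/46) ≈ 0.0277285
P(play | x) = 0.0943047 / 0.1220332 ≈ 0.7728

0.7728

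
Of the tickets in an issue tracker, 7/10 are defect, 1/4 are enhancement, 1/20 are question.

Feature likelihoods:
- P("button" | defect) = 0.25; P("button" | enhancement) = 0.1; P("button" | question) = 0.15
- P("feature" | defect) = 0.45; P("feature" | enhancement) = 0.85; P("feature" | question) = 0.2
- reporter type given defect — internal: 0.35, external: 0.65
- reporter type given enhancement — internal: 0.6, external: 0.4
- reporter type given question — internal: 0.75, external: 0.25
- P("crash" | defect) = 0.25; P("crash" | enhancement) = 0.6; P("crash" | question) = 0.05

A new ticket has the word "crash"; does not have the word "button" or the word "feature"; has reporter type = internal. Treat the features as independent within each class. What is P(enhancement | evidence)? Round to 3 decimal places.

defect: 0.7 × (1−0.25) × (1−0.45) × 0.35 × 0.25 = 0.025265625
enhancement: 0.25 × (1−0.1) × (1−0.85) × 0.6 × 0.6 = 0.01215
question: 0.05 × (1−0.15) × (1−0.2) × 0.75 × 0.05 = 0.001275
P(enhancement | x) = 0.01215 / 0.038690625 ≈ 0.314

0.314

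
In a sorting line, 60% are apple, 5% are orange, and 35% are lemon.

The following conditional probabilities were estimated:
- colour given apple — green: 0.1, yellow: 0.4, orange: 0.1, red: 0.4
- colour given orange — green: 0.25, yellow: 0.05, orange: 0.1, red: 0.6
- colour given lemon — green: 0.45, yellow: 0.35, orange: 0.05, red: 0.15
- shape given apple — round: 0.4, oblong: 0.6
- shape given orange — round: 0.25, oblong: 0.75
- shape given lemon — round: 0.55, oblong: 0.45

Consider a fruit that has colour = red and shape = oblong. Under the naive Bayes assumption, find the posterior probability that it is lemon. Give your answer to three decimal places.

0.124

apple: 0.6 × 0.4 × 0.6 = 0.144
orange: 0.05 × 0.6 × 0.75 = 0.0225
lemon: 0.35 × 0.15 × 0.45 = 0.023625
P(lemon | x) = 0.023625 / 0.190125 ≈ 0.124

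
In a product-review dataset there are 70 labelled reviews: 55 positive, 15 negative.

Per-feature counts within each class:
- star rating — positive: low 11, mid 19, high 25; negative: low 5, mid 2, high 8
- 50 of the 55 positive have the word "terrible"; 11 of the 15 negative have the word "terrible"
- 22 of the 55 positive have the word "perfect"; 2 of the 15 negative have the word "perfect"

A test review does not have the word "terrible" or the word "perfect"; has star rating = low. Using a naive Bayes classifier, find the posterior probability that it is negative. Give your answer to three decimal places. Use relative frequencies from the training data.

positive: (55/70) × (11/55) × (5/55) × (33/55) ≈ 0.00857143
negative: (15/70) × (5/15) × (4/15) × (13/15) ≈ 0.0165079
P(negative | x) = 0.0165079 / 0.02507933 ≈ 0.658

0.658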